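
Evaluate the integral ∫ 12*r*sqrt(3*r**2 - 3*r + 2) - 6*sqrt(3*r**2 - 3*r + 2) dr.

4*(3*r**2 - 3*r + 2)**(3/2)/3 + C

Let u = 3*r**2 - 3*r + 2, so du = (6*r - 3) dr.
Rewriting, the integral becomes 2·∫ √u du = 2·(2/3)u^(3/2).
Substituting back, u = 3*r**2 - 3*r + 2.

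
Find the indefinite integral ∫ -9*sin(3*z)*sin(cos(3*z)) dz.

-3*cos(cos(3*z)) + C

Let u = cos(3*z), so du = (-3*sin(3*z)) dz.
Rewriting, the integral becomes 3·∫ sin(u) du = 3·-cos(u).
Substituting back, u = cos(3*z).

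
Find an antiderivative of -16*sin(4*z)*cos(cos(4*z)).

Let u = cos(4*z), so du = (-4*sin(4*z)) dz.
Rewriting, the integral becomes 4·∫ cos(u) du = 4·sin(u).
Substituting back, u = cos(4*z).

4*sin(cos(4*z)) + C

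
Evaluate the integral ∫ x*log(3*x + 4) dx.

x**2*log(3*x + 4)/2 - x**2/4 + 2*x/3 - 8*log(3*x + 4)/9 + C

Use integration by parts with u = log(3*x + 4), dv = x dx.
Then du = 3/(3*x + 4) dx and v = x**2/2.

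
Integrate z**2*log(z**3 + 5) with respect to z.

Let u = z**3 + 5, so du = (3*z**2) dz.
The integral becomes (1/3)·∫ log(u) du; integrate by parts with u′=log(u), dv′=du.

z**3*log(z**3 + 5)/3 - z**3/3 + 5*log(z**3 + 5)/3 + C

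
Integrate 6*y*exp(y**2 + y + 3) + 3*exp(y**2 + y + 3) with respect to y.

3*exp(y**2 + y + 3) + C

Let u = y**2 + y + 3, so du = (2*y + 1) dy.
Rewriting, the integral becomes 3·∫ e^u du = 3·e^u.
Substituting back, u = y**2 + y + 3.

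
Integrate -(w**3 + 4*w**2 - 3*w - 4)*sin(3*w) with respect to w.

Use integration by parts with u = w**3 + 4*w**2 - 3*w - 4, dv = -sin(3*w) dw, so v = cos(3*w)/3.
Apply parts 3 times (tabular method): alternate signs, differentiate u down to 0, integrate dv up.

w**3*cos(3*w)/3 - w**2*sin(3*w)/3 + 4*w**2*cos(3*w)/3 - 8*w*sin(3*w)/9 - 11*w*cos(3*w)/9 + 11*sin(3*w)/27 - 44*cos(3*w)/27 + C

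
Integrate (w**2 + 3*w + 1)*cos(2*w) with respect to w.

w**2*sin(2*w)/2 + 3*w*sin(2*w)/2 + w*cos(2*w)/2 + sin(2*w)/4 + 3*cos(2*w)/4 + C

Use integration by parts with u = w**2 + 3*w + 1, dv = cos(2*w) dw, so v = sin(2*w)/2.
Apply parts 2 times (tabular method): alternate signs, differentiate u down to 0, integrate dv up.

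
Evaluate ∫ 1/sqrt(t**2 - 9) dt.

Substitute t = 3·sec(θ), so dt = 3·sec(θ)*tan(θ) dθ and the radical becomes sqrt(t**2 - 9) = 3·tan(θ) by the Pythagorean identity.
Integrate the resulting trig expression in θ, then back-substitute sec(θ) = t/3, tan(θ) = sqrt(t**2 - 9)/3 (absorbing any constant into C).

log(t + sqrt(t**2 - 9)) + C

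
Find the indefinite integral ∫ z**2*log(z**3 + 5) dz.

z**3*log(z**3 + 5)/3 - z**3/3 + 5*log(z**3 + 5)/3 + C

Let u = z**3 + 5, so du = (3*z**2) dz.
The integral becomes (1/3)·∫ log(u) du; integrate by parts with u′=log(u), dv′=du.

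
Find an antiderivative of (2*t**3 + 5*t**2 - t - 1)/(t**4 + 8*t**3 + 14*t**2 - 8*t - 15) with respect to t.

Factor the denominator: (t - 1)*(t + 1)*(t + 3)*(t + 5).
Partial-fraction decomposition: 121/(48*(t + 5)) - 7/(16*(t + 3)) - 3/(16*(t + 1)) + 5/(48*(t - 1)).
Integrate each term: A/(t−a) contributes A·log|t−a|.

5*log(t - 1)/48 - 3*log(t + 1)/16 - 7*log(t + 3)/16 + 121*log(t + 5)/48 + C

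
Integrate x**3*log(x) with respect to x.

x**4*log(x)/4 - x**4/16 + C

Use integration by parts with u = log(x), dv = x**3 dx.
Then du = 1/x dx and v = x**4/4.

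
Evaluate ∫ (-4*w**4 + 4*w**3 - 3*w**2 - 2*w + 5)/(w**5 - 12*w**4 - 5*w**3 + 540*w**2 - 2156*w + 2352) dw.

-1398*log(w - 7)/35 + 4435*log(w - 6)/104 - 273*log(w - 4)/44 + 43*log(w - 2)/360 - 5552*log(w + 7)/9009 + C

Factor the denominator: (w - 7)*(w - 6)*(w - 4)*(w - 2)*(w + 7).
Partial-fraction decomposition: -5552/(9009*(w + 7)) + 43/(360*(w - 2)) - 273/(44*(w - 4)) + 4435/(104*(w - 6)) - 1398/(35*(w - 7)).
Integrate each term: A/(w−a) contributes A·log|w−a|.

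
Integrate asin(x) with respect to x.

Use integration by parts with u = arcsin(x), dv = dx.
Then du = 1/sqrt(-x**2 + 1) dx.

x*asin(x) + sqrt(-x**2 + 1) + C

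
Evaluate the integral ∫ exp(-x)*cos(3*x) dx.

3*exp(-x)*sin(3*x)/10 - exp(-x)*cos(3*x)/10 + C

Let I denote the integral. Integrate by parts with u = cos(3*x), dv = exp(-x) dx, so v = -exp(-x): I = -exp(-x)*cos(3*x) − 3·∫ exp(-x)*sin(3*x) dx.
Apply parts again with u = sin(3*x), dv = exp(-x) dx: ∫ exp(-x)*sin(3*x) dx = -exp(-x)*sin(3*x) + 3·I. Substituting back brings back I: I = 3*exp(-x)*sin(3*x) - exp(-x)*cos(3*x) − 9·I.
Solving for I: (1 + 9)·I equals the remaining terms, so I = (1/10)·(3*exp(-x)*sin(3*x) - exp(-x)*cos(3*x)).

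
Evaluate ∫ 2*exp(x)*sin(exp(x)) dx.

Let u = exp(x), so du = (exp(x)) dx.
Rewriting, the integral becomes 2·∫ sin(u) du = 2·-cos(u).
Substituting back, u = exp(x).

-2*cos(exp(x)) + C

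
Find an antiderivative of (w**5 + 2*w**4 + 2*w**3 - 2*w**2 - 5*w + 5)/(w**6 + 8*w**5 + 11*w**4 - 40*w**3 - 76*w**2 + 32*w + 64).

Factor the denominator: (w - 2)*(w - 1)*(w + 1)*(w + 2)*(w + 4)**2.
Partial-fraction decomposition: 493/(900*(w + 4)) - 647/(180*(w + 4)**2) + 3/(16*(w + 2)) + 7/(54*(w + 1)) - 1/(50*(w - 1)) + 67/(432*(w - 2)).
Integrate each term; A/(w−a) gives A·log|w−a|; A/(w−a)² gives −A/(w−a).

67*log(w - 2)/432 - log(w - 1)/50 + 7*log(w + 1)/54 + 3*log(w + 2)/16 + 493*log(w + 4)/900 + 647/(180*w + 720) + C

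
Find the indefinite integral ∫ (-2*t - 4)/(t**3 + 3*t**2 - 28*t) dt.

Factor the denominator: t*(t - 4)*(t + 7).
Partial-fraction decomposition: 10/(77*(t + 7)) - 3/(11*(t - 4)) + 1/(7*t).
Integrate each term: A/(t−a) contributes A·log|t−a|.

log(t)/7 - 3*log(t - 4)/11 + 10*log(t + 7)/77 + C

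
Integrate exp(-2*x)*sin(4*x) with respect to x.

Let I denote the integral. Integrate by parts with u = sin(4*x), dv = exp(-2*x) dx, so v = -exp(-2*x)/2: I = -exp(-2*x)*sin(4*x)/2 + 2·∫ exp(-2*x)*cos(4*x) dx.
Apply parts again with u = cos(4*x), dv = exp(-2*x) dx: ∫ exp(-2*x)*cos(4*x) dx = -exp(-2*x)*cos(4*x)/2 − 2·I. Substituting back brings back I: I = -exp(-2*x)*sin(4*x)/2 - exp(-2*x)*cos(4*x) − 4·I.
Solving for I: (1 + 4)·I equals the remaining terms, so I = (1/5)·(-exp(-2*x)*sin(4*x)/2 - exp(-2*x)*cos(4*x)).

-exp(-2*x)*sin(4*x)/10 - exp(-2*x)*cos(4*x)/5 + C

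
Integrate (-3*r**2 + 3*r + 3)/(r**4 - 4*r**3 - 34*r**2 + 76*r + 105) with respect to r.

Factor the denominator: (r - 7)*(r - 3)*(r + 1)*(r + 5).
Partial-fraction decomposition: 29/(128*(r + 5)) - 3/(128*(r + 1)) + 15/(128*(r - 3)) - 41/(128*(r - 7)).
Integrate each term: A/(r−a) contributes A·log|r−a|.

-41*log(r - 7)/128 + 15*log(r - 3)/128 - 3*log(r + 1)/128 + 29*log(r + 5)/128 + C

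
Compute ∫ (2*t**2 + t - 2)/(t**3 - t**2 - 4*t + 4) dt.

2*log(t - 2) - log(t - 1)/3 + log(t + 2)/3 + C

Factor the denominator: (t - 2)*(t - 1)*(t + 2).
Partial-fraction decomposition: 1/(3*(t + 2)) - 1/(3*(t - 1)) + 2/(t - 2).
Integrate each term: A/(t−a) contributes A·log|t−a|.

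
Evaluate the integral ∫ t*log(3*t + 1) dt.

t**2*log(3*t + 1)/2 - t**2/4 + t/6 - log(3*t + 1)/18 + C

Use integration by parts with u = log(3*t + 1), dv = t dt.
Then du = 3/(3*t + 1) dt and v = t**2/2.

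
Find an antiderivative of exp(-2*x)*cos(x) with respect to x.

Let I denote the integral. Integrate by parts with u = cos(x), dv = exp(-2*x) dx, so v = -exp(-2*x)/2: I = -exp(-2*x)*cos(x)/2 − (1/2)·∫ exp(-2*x)*sin(x) dx.
Apply parts again with u = sin(x), dv = exp(-2*x) dx: ∫ exp(-2*x)*sin(x) dx = -exp(-2*x)*sin(x)/2 + (1/2)·I. Substituting back brings back I: I = exp(-2*x)*sin(x)/4 - exp(-2*x)*cos(x)/2 − (1/4)·I.
Solving for I: (1 + 1/4)·I equals the remaining terms, so I = (4/5)·(exp(-2*x)*sin(x)/4 - exp(-2*x)*cos(x)/2).

exp(-2*x)*sin(x)/5 - 2*exp(-2*x)*cos(x)/5 + C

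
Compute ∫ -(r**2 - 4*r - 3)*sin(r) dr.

Use integration by parts with u = r**2 - 4*r - 3, dv = -sin(r) dr, so v = cos(r).
Apply parts 2 times (tabular method): alternate signs, differentiate u down to 0, integrate dv up.

r**2*cos(r) - 2*r*sin(r) - 4*r*cos(r) + 4*sin(r) - 5*cos(r) + C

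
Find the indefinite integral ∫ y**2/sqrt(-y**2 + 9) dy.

-y*sqrt(-y**2 + 9)/2 + 9*asin(y/3)/2 + C

Substitute y = 3·sin(θ), so dy = 3·cos(θ) dθ and the radical becomes sqrt(-y**2 + 9) = 3·cos(θ) by the Pythagorean identity.
Integrate the resulting trig expression in θ, then back-substitute θ = asin(y/3), sin(θ) = y/3, cos(θ) = sqrt(-y**2 + 9)/3 (absorbing any constant into C).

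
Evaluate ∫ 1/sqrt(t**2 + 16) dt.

log(t + sqrt(t**2 + 16)) + C

Substitute t = 4·tan(θ), so dt = 4·sec(θ)^2 dθ and the radical becomes sqrt(t**2 + 16) = 4·sec(θ) by the Pythagorean identity.
Integrate the resulting trig expression in θ, then back-substitute tan(θ) = t/4, sec(θ) = sqrt(t**2 + 16)/4 (absorbing any constant into C).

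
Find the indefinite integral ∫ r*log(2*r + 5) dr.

r**2*log(2*r + 5)/2 - r**2/4 + 5*r/4 - 25*log(2*r + 5)/8 + C

Use integration by parts with u = log(2*r + 5), dv = r dr.
Then du = 2/(2*r + 5) dr and v = r**2/2.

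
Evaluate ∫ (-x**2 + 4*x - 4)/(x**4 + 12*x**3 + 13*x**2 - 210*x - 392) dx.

Factor the denominator: (x - 4)*(x + 2)*(x + 7)**2.
Partial-fraction decomposition: -306/(3025*(x + 7)) - 81/(55*(x + 7)**2) + 8/(75*(x + 2)) - 2/(363*(x - 4)).
Integrate each term; A/(x−a) gives A·log|x−a|; A/(x−a)² gives −A/(x−a).

-2*log(x - 4)/363 + 8*log(x + 2)/75 - 306*log(x + 7)/3025 + 81/(55*x + 385) + C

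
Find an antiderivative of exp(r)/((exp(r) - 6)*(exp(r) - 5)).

Let u = e^r, du = e^r dr.
The integral becomes ∫ du/((u-6)(u-5)); decompose into partial fractions.

log(exp(r) - 6) - log(exp(r) - 5) + C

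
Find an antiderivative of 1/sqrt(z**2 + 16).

Substitute z = 4·tan(θ), so dz = 4·sec(θ)^2 dθ and the radical becomes sqrt(z**2 + 16) = 4·sec(θ) by the Pythagorean identity.
Integrate the resulting trig expression in θ, then back-substitute tan(θ) = z/4, sec(θ) = sqrt(z**2 + 16)/4 (absorbing any constant into C).

log(z + sqrt(z**2 + 16)) + C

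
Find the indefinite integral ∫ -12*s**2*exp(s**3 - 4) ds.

Let u = s**3 - 4, so du = (3*s**2) ds.
Rewriting, the integral becomes -4·∫ e^u du = -4·e^u.
Substituting back, u = s**3 - 4.

-4*exp(s**3 - 4) + C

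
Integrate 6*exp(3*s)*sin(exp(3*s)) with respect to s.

-2*cos(exp(3*s)) + C

Let u = exp(3*s), so du = (3*exp(3*s)) ds.
Rewriting, the integral becomes 2·∫ sin(u) du = 2·-cos(u).
Substituting back, u = exp(3*s).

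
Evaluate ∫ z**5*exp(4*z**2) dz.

(8*z**4 - 4*z**2 + 1)*exp(4*z**2)/64 + C

Let u = z², du = 2z dz; rewrite as (1/2)∫ u^2·exp(4u) du.
Now integrate by parts 2 times.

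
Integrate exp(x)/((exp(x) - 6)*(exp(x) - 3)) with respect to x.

Let u = e^x, du = e^x dx.
The integral becomes ∫ du/((u-6)(u-3)); decompose into partial fractions.

log(exp(x) - 6)/3 - log(exp(x) - 3)/3 + C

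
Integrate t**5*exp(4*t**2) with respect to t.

Let u = t², du = 2t dt; rewrite as (1/2)∫ u^2·exp(4u) du.
Now integrate by parts 2 times.

(8*t**4 - 4*t**2 + 1)*exp(4*t**2)/64 + C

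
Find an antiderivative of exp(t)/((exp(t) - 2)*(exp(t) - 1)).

log(exp(t) - 2) - log(exp(t) - 1) + C

Let u = e^t, du = e^t dt.
The integral becomes ∫ du/((u-2)(u-1)); decompose into partial fractions.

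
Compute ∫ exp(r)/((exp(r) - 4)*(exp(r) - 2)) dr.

Let u = e^r, du = e^r dr.
The integral becomes ∫ du/((u-2)(u-4)); decompose into partial fractions.

log(exp(r) - 4)/2 - log(exp(r) - 2)/2 + C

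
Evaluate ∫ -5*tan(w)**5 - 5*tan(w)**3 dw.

-5*tan(w)**4/4 + C

Let u = tan(w), so du = (tan(w)**2 + 1) dw.
Rewriting, the integral becomes -5·∫ u^3 du = -5·u^4/4.
Substituting back, u = tan(w).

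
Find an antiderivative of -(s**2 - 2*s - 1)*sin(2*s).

s**2*cos(2*s)/2 - s*sin(2*s)/2 - s*cos(2*s) + sin(2*s)/2 - 3*cos(2*s)/4 + C

Use integration by parts with u = s**2 - 2*s - 1, dv = -sin(2*s) ds, so v = cos(2*s)/2.
Apply parts 2 times (tabular method): alternate signs, differentiate u down to 0, integrate dv up.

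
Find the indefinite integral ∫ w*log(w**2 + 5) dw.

Let u = w**2 + 5, so du = (2*w) dw.
The integral becomes (1/2)·∫ log(u) du; integrate by parts with u′=log(u), dv′=du.

w**2*log(w**2 + 5)/2 - w**2/2 + 5*log(w**2 + 5)/2 + C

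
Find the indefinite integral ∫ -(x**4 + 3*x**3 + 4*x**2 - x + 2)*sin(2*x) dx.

x**4*cos(2*x)/2 - x**3*sin(2*x) + 3*x**3*cos(2*x)/2 - 9*x**2*sin(2*x)/4 + x**2*cos(2*x)/2 - x*sin(2*x)/2 - 11*x*cos(2*x)/4 + 11*sin(2*x)/8 + 3*cos(2*x)/4 + C

Use integration by parts with u = x**4 + 3*x**3 + 4*x**2 - x + 2, dv = -sin(2*x) dx, so v = cos(2*x)/2.
Apply parts 4 times (tabular method): alternate signs, differentiate u down to 0, integrate dv up.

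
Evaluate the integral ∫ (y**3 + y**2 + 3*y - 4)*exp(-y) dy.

(-y**3 - 4*y**2 - 11*y - 7)*exp(-y) + C

Use integration by parts with u = y**3 + y**2 + 3*y - 4, dv = exp(-y) dy, so v = -exp(-y).
Apply parts 3 times (tabular method): alternate signs, differentiate u down to 0, integrate dv up.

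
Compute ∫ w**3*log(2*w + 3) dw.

w**4*log(2*w + 3)/4 - w**4/16 + w**3/8 - 9*w**2/32 + 27*w/32 - 81*log(2*w + 3)/64 + C

Use integration by parts with u = log(2*w + 3), dv = w**3 dw.
Then du = 2/(2*w + 3) dw and v = w**4/4.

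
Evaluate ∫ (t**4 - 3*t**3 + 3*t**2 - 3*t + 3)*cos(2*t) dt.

t**4*sin(2*t)/2 - 3*t**3*sin(2*t)/2 + t**3*cos(2*t) - 9*t**2*cos(2*t)/4 + 3*t*sin(2*t)/4 + 3*sin(2*t)/2 + 3*cos(2*t)/8 + C

Use integration by parts with u = t**4 - 3*t**3 + 3*t**2 - 3*t + 3, dv = cos(2*t) dt, so v = sin(2*t)/2.
Apply parts 4 times (tabular method): alternate signs, differentiate u down to 0, integrate dv up.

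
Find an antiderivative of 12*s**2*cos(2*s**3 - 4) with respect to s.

Let u = 2*s**3 - 4, so du = (6*s**2) ds.
Rewriting, the integral becomes 2·∫ cos(u) du = 2·sin(u).
Substituting back, u = 2*s**3 - 4.

2*sin(2*s**3 - 4) + C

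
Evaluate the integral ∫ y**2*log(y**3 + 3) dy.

Let u = y**3 + 3, so du = (3*y**2) dy.
The integral becomes (1/3)·∫ log(u) du; integrate by parts with u′=log(u), dv′=du.

y**3*log(y**3 + 3)/3 - y**3/3 + log(y**3 + 3) + C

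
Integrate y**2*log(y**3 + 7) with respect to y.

y**3*log(y**3 + 7)/3 - y**3/3 + 7*log(y**3 + 7)/3 + C

Let u = y**3 + 7, so du = (3*y**2) dy.
The integral becomes (1/3)·∫ log(u) du; integrate by parts with u′=log(u), dv′=du.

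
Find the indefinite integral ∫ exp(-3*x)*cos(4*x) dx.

4*exp(-3*x)*sin(4*x)/25 - 3*exp(-3*x)*cos(4*x)/25 + C

Let I denote the integral. Integrate by parts with u = cos(4*x), dv = exp(-3*x) dx, so v = -exp(-3*x)/3: I = -exp(-3*x)*cos(4*x)/3 − (4/3)·∫ exp(-3*x)*sin(4*x) dx.
Apply parts again with u = sin(4*x), dv = exp(-3*x) dx: ∫ exp(-3*x)*sin(4*x) dx = -exp(-3*x)*sin(4*x)/3 + (4/3)·I. Substituting back brings back I: I = 4*exp(-3*x)*sin(4*x)/9 - exp(-3*x)*cos(4*x)/3 − (16/9)·I.
Solving for I: (1 + 16/9)·I equals the remaining terms, so I = (9/25)·(4*exp(-3*x)*sin(4*x)/9 - exp(-3*x)*cos(4*x)/3).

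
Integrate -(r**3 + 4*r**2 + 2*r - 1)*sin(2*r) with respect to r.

Use integration by parts with u = r**3 + 4*r**2 + 2*r - 1, dv = -sin(2*r) dr, so v = cos(2*r)/2.
Apply parts 3 times (tabular method): alternate signs, differentiate u down to 0, integrate dv up.

r**3*cos(2*r)/2 - 3*r**2*sin(2*r)/4 + 2*r**2*cos(2*r) - 2*r*sin(2*r) + r*cos(2*r)/4 - sin(2*r)/8 - 3*cos(2*r)/2 + C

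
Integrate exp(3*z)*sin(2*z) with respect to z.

3*exp(3*z)*sin(2*z)/13 - 2*exp(3*z)*cos(2*z)/13 + C

Let I denote the integral. Integrate by parts with u = sin(2*z), dv = exp(3*z) dz, so v = exp(3*z)/3: I = exp(3*z)*sin(2*z)/3 − (2/3)·∫ exp(3*z)*cos(2*z) dz.
Apply parts again with u = cos(2*z), dv = exp(3*z) dz: ∫ exp(3*z)*cos(2*z) dz = exp(3*z)*cos(2*z)/3 + (2/3)·I. Substituting back brings back I: I = exp(3*z)*sin(2*z)/3 - 2*exp(3*z)*cos(2*z)/9 − (4/9)·I.
Solving for I: (1 + 4/9)·I equals the remaining terms, so I = (9/13)·(exp(3*z)*sin(2*z)/3 - 2*exp(3*z)*cos(2*z)/9).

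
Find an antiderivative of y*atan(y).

Use integration by parts with u = arctan(y), dv = y dy.
Then du = 1/(y**2 + 1) dy.

y**2*atan(y)/2 - y/2 + atan(y)/2 + C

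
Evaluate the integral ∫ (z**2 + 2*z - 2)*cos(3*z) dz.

z**2*sin(3*z)/3 + 2*z*sin(3*z)/3 + 2*z*cos(3*z)/9 - 20*sin(3*z)/27 + 2*cos(3*z)/9 + C

Use integration by parts with u = z**2 + 2*z - 2, dv = cos(3*z) dz, so v = sin(3*z)/3.
Apply parts 2 times (tabular method): alternate signs, differentiate u down to 0, integrate dv up.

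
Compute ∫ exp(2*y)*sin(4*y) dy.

exp(2*y)*sin(4*y)/10 - exp(2*y)*cos(4*y)/5 + C

Let I denote the integral. Integrate by parts with u = sin(4*y), dv = exp(2*y) dy, so v = exp(2*y)/2: I = exp(2*y)*sin(4*y)/2 − 2·∫ exp(2*y)*cos(4*y) dy.
Apply parts again with u = cos(4*y), dv = exp(2*y) dy: ∫ exp(2*y)*cos(4*y) dy = exp(2*y)*cos(4*y)/2 + 2·I. Substituting back brings back I: I = exp(2*y)*sin(4*y)/2 - exp(2*y)*cos(4*y) − 4·I.
Solving for I: (1 + 4)·I equals the remaining terms, so I = (1/5)·(exp(2*y)*sin(4*y)/2 - exp(2*y)*cos(4*y)).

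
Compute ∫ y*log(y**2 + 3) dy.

y**2*log(y**2 + 3)/2 - y**2/2 + 3*log(y**2 + 3)/2 + C

Let u = y**2 + 3, so du = (2*y) dy.
The integral becomes (1/2)·∫ log(u) du; integrate by parts with u′=log(u), dv′=du.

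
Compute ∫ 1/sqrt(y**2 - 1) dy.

log(y + sqrt(y**2 - 1)) + C

Substitute y = sec(θ), so dy = sec(θ)*tan(θ) dθ and the radical becomes sqrt(y**2 - 1) = tan(θ) by the Pythagorean identity.
Integrate the resulting trig expression in θ, then back-substitute sec(θ) = y, tan(θ) = sqrt(y**2 - 1) (absorbing any constant into C).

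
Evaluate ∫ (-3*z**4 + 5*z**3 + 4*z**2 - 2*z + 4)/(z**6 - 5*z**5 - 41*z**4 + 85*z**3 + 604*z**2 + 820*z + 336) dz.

-241*log(z - 7)/288 + 167*log(z - 6)/245 + 1249*log(z + 1)/14112 - 4*log(z + 2)/9 + 23*log(z + 4)/45 - 1/(84*z + 84) + C

Factor the denominator: (z - 7)*(z - 6)*(z + 1)**2*(z + 2)*(z + 4).
Partial-fraction decomposition: 23/(45*(z + 4)) - 4/(9*(z + 2)) + 1249/(14112*(z + 1)) + 1/(84*(z + 1)**2) + 167/(245*(z - 6)) - 241/(288*(z - 7)).
Integrate each term; A/(z−a) gives A·log|z−a|; A/(z−a)² gives −A/(z−a).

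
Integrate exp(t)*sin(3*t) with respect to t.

Let I denote the integral. Integrate by parts with u = sin(3*t), dv = exp(t) dt, so v = exp(t): I = exp(t)*sin(3*t) − 3·∫ exp(t)*cos(3*t) dt.
Apply parts again with u = cos(3*t), dv = exp(t) dt: ∫ exp(t)*cos(3*t) dt = exp(t)*cos(3*t) + 3·I. Substituting back brings back I: I = exp(t)*sin(3*t) - 3*exp(t)*cos(3*t) − 9·I.
Solving for I: (1 + 9)·I equals the remaining terms, so I = (1/10)·(exp(t)*sin(3*t) - 3*exp(t)*cos(3*t)).

exp(t)*sin(3*t)/10 - 3*exp(t)*cos(3*t)/10 + C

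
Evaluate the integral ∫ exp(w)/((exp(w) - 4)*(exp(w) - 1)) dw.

log(exp(w) - 4)/3 - log(exp(w) - 1)/3 + C

Let u = e^w, du = e^w dw.
The integral becomes ∫ du/((u-1)(u-4)); decompose into partial fractions.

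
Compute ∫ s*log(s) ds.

Use integration by parts with u = log(s), dv = s ds.
Then du = 1/s ds and v = s**2/2.

s**2*log(s)/2 - s**2/4 + C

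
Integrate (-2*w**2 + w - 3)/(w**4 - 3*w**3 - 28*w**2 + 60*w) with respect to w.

Factor the denominator: w*(w - 6)*(w - 2)*(w + 5).
Partial-fraction decomposition: 58/(385*(w + 5)) + 9/(56*(w - 2)) - 23/(88*(w - 6)) - 1/(20*w).
Integrate each term: A/(w−a) contributes A·log|w−a|.

-log(w)/20 - 23*log(w - 6)/88 + 9*log(w - 2)/56 + 58*log(w + 5)/385 + C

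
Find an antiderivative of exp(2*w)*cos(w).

Let I denote the integral. Integrate by parts with u = cos(w), dv = exp(2*w) dw, so v = exp(2*w)/2: I = exp(2*w)*cos(w)/2 + (1/2)·∫ exp(2*w)*sin(w) dw.
Apply parts again with u = sin(w), dv = exp(2*w) dw: ∫ exp(2*w)*sin(w) dw = exp(2*w)*sin(w)/2 − (1/2)·I. Substituting back brings back I: I = exp(2*w)*sin(w)/4 + exp(2*w)*cos(w)/2 − (1/4)·I.
Solving for I: (1 + 1/4)·I equals the remaining terms, so I = (4/5)·(exp(2*w)*sin(w)/4 + exp(2*w)*cos(w)/2).

exp(2*w)*sin(w)/5 + 2*exp(2*w)*cos(w)/5 + C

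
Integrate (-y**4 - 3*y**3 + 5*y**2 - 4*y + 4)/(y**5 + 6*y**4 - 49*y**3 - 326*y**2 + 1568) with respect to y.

-3209*log(y - 7)/8470 + 2*log(y - 2)/135 + 359*log(y + 4)/1089 - 365*log(y + 7)/378 - 2/(11*y + 44) + C

Factor the denominator: (y - 7)*(y - 2)*(y + 4)**2*(y + 7).
Partial-fraction decomposition: -365/(378*(y + 7)) + 359/(1089*(y + 4)) + 2/(11*(y + 4)**2) + 2/(135*(y - 2)) - 3209/(8470*(y - 7)).
Integrate each term; A/(y−a) gives A·log|y−a|; A/(y−a)² gives −A/(y−a).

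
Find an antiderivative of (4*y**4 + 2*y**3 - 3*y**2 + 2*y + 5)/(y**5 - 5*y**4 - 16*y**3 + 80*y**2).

3*log(y)/80 + 538*log(y - 5)/45 - 1117*log(y - 4)/128 + 845*log(y + 4)/1152 - 1/(16*y) + C

Factor the denominator: y**2*(y - 5)*(y - 4)*(y + 4).
Partial-fraction decomposition: 845/(1152*(y + 4)) - 1117/(128*(y - 4)) + 538/(45*(y - 5)) + 3/(80*y) + 1/(16*y**2).
Integrate each term; A/(y−a) gives A·log|y−a|; A/(y−a)² gives −A/(y−a).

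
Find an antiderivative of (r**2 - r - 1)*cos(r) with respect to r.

Use integration by parts with u = r**2 - r - 1, dv = cos(r) dr, so v = sin(r).
Apply parts 2 times (tabular method): alternate signs, differentiate u down to 0, integrate dv up.

r**2*sin(r) - r*sin(r) + 2*r*cos(r) - 3*sin(r) - cos(r) + C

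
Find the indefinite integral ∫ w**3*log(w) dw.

Use integration by parts with u = log(w), dv = w**3 dw.
Then du = 1/w dw and v = w**4/4.

w**4*log(w)/4 - w**4/16 + C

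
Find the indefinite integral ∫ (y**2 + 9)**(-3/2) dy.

Substitute y = 3·tan(θ), so dy = 3·sec(θ)^2 dθ and the radical becomes sqrt(y**2 + 9) = 3·sec(θ) by the Pythagorean identity.
Integrate the resulting trig expression in θ, then back-substitute tan(θ) = y/3, sec(θ) = sqrt(y**2 + 9)/3 (absorbing any constant into C).

y/(9*sqrt(y**2 + 9)) + C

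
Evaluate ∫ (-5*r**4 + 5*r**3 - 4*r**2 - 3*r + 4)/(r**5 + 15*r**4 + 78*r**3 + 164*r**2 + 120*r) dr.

Factor the denominator: r*(r + 2)**2*(r + 5)*(r + 6).
Partial-fraction decomposition: -3841/(48*(r + 6)) + 1277/(15*(r + 5)) - 487/(48*(r + 2)) + 21/(4*(r + 2)**2) + 1/(30*r).
Integrate each term; A/(r−a) gives A·log|r−a|; A/(r−a)² gives −A/(r−a).

log(r)/30 - 487*log(r + 2)/48 + 1277*log(r + 5)/15 - 3841*log(r + 6)/48 - 21/(4*r + 8) + C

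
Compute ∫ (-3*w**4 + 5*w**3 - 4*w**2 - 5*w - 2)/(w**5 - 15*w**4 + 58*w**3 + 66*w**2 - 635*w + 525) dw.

-1907*log(w - 7)/80 + 10737*log(w - 5)/512 + 3*log(w - 1)/128 - 401*log(w + 3)/2560 - 1377/(64*w - 320) + C

Factor the denominator: (w - 7)*(w - 5)**2*(w - 1)*(w + 3).
Partial-fraction decomposition: -401/(2560*(w + 3)) + 3/(128*(w - 1)) + 10737/(512*(w - 5)) + 1377/(64*(w - 5)**2) - 1907/(80*(w - 7)).
Integrate each term; A/(w−a) gives A·log|w−a|; A/(w−a)² gives −A/(w−a).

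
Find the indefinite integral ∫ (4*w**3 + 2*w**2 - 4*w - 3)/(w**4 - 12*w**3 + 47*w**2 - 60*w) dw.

Factor the denominator: w*(w - 5)*(w - 4)*(w - 3).
Partial-fraction decomposition: 37/(2*(w - 3)) - 269/(4*(w - 4)) + 527/(10*(w - 5)) + 1/(20*w).
Integrate each term: A/(w−a) contributes A·log|w−a|.

log(w)/20 + 527*log(w - 5)/10 - 269*log(w - 4)/4 + 37*log(w - 3)/2 + C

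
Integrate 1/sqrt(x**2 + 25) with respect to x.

log(x + sqrt(x**2 + 25)) + C

Substitute x = 5·tan(θ), so dx = 5·sec(θ)^2 dθ and the radical becomes sqrt(x**2 + 25) = 5·sec(θ) by the Pythagorean identity.
Integrate the resulting trig expression in θ, then back-substitute tan(θ) = x/5, sec(θ) = sqrt(x**2 + 25)/5 (absorbing any constant into C).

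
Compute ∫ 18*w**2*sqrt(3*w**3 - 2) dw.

Let u = 3*w**3 - 2, so du = (9*w**2) dw.
Rewriting, the integral becomes 2·∫ √u du = 2·(2/3)u^(3/2).
Substituting back, u = 3*w**3 - 2.

4*(3*w**3 - 2)**(3/2)/3 + C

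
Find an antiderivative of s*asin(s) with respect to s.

Use integration by parts with u = arcsin(s), dv = s ds.
Then du = 1/sqrt(-s**2 + 1) ds.

s**2*asin(s)/2 + s*sqrt(-s**2 + 1)/4 - asin(s)/4 + C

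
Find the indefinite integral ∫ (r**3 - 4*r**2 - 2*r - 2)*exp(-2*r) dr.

(-4*r**3 + 10*r**2 + 18*r + 17)*exp(-2*r)/8 + C

Use integration by parts with u = r**3 - 4*r**2 - 2*r - 2, dv = exp(-2*r) dr, so v = -exp(-2*r)/2.
Apply parts 3 times (tabular method): alternate signs, differentiate u down to 0, integrate dv up.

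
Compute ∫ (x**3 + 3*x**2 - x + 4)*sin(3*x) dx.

-x**3*cos(3*x)/3 + x**2*sin(3*x)/3 - x**2*cos(3*x) + 2*x*sin(3*x)/3 + 5*x*cos(3*x)/9 - 5*sin(3*x)/27 - 10*cos(3*x)/9 + C

Use integration by parts with u = x**3 + 3*x**2 - x + 4, dv = sin(3*x) dx, so v = -cos(3*x)/3.
Apply parts 3 times (tabular method): alternate signs, differentiate u down to 0, integrate dv up.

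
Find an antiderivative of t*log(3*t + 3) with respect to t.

Use integration by parts with u = log(3*t + 3), dv = t dt.
Then du = 3/(3*t + 3) dt and v = t**2/2.

t**2*log(3*t + 3)/2 - t**2/4 + t/2 - log(t + 1)/2 + C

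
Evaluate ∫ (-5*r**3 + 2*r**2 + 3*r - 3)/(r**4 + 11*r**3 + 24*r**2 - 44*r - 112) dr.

-29*log(r - 2)/216 - 39*log(r + 2)/40 + 337*log(r + 4)/36 - 1789*log(r + 7)/135 + C

Factor the denominator: (r - 2)*(r + 2)*(r + 4)*(r + 7).
Partial-fraction decomposition: -1789/(135*(r + 7)) + 337/(36*(r + 4)) - 39/(40*(r + 2)) - 29/(216*(r - 2)).
Integrate each term: A/(r−a) contributes A·log|r−a|.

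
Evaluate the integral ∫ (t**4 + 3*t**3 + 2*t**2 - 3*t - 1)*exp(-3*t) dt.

(-27*t**4 - 117*t**3 - 171*t**2 - 33*t + 16)*exp(-3*t)/81 + C

Use integration by parts with u = t**4 + 3*t**3 + 2*t**2 - 3*t - 1, dv = exp(-3*t) dt, so v = -exp(-3*t)/3.
Apply parts 4 times (tabular method): alternate signs, differentiate u down to 0, integrate dv up.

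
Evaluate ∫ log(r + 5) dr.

r*log(r + 5) - r + 5*log(r + 5) + C

Use integration by parts with u = log(r + 5), dv = dr.
Then du = 1/(r + 5) dr and v = r.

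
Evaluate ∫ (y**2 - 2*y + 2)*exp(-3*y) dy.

Use integration by parts with u = y**2 - 2*y + 2, dv = exp(-3*y) dy, so v = -exp(-3*y)/3.
Apply parts 2 times (tabular method): alternate signs, differentiate u down to 0, integrate dv up.

(-9*y**2 + 12*y - 14)*exp(-3*y)/27 + C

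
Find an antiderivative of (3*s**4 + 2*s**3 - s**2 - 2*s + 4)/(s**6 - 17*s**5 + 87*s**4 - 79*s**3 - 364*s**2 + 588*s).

log(s)/147 - 15653*log(s - 7)/17640 + 143*log(s - 3)/120 - 3*log(s - 2)/10 - log(s + 2)/90 - 87/(14*s - 98) + C

Factor the denominator: s*(s - 7)**2*(s - 3)*(s - 2)*(s + 2).
Partial-fraction decomposition: -1/(90*(s + 2)) - 3/(10*(s - 2)) + 143/(120*(s - 3)) - 15653/(17640*(s - 7)) + 87/(14*(s - 7)**2) + 1/(147*s).
Integrate each term; A/(s−a) gives A·log|s−a|; A/(s−a)² gives −A/(s−a).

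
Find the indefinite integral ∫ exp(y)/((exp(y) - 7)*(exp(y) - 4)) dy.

Let u = e^y, du = e^y dy.
The integral becomes ∫ du/((u-4)(u-7)); decompose into partial fractions.

log(exp(y) - 7)/3 - log(exp(y) - 4)/3 + C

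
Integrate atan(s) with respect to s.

Use integration by parts with u = arctan(s), dv = ds.
Then du = 1/(s**2 + 1) ds.

s*atan(s) - log(s**2 + 1)/2 + C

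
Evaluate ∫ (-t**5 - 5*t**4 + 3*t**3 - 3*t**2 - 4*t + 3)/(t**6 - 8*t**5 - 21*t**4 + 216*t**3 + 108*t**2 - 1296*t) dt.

Factor the denominator: t*(t - 6)**2*(t - 3)*(t + 3)*(t + 4).
Partial-fraction decomposition: 477/(2800*(t + 4)) - 85/(486*(t + 3)) - 67/(126*(t - 3)) - 2803/(6075*(t - 6)) - 4579/(540*(t - 6)**2) - 1/(432*t).
Integrate each term; A/(t−a) gives A·log|t−a|; A/(t−a)² gives −A/(t−a).

-log(t)/432 - 2803*log(t - 6)/6075 - 67*log(t - 3)/126 - 85*log(t + 3)/486 + 477*log(t + 4)/2800 + 4579/(540*t - 3240) + C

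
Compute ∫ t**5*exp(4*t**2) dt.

Let u = t², du = 2t dt; rewrite as (1/2)∫ u^2·exp(4u) du.
Now integrate by parts 2 times.

(8*t**4 - 4*t**2 + 1)*exp(4*t**2)/64 + C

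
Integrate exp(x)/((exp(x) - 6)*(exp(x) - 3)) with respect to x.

Let u = e^x, du = e^x dx.
The integral becomes ∫ du/((u-6)(u-3)); decompose into partial fractions.

log(exp(x) - 6)/3 - log(exp(x) - 3)/3 + C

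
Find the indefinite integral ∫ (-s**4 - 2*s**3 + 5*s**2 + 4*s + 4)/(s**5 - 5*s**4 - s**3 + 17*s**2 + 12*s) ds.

Factor the denominator: s*(s - 4)*(s - 3)*(s + 1)**2.
Partial-fraction decomposition: -7/(200*(s + 1)) - 3/(10*(s + 1)**2) + 37/(24*(s - 3)) - 71/(25*(s - 4)) + 1/(3*s).
Integrate each term; A/(s−a) gives A·log|s−a|; A/(s−a)² gives −A/(s−a).

log(s)/3 - 71*log(s - 4)/25 + 37*log(s - 3)/24 - 7*log(s + 1)/200 + 3/(10*s + 10) + C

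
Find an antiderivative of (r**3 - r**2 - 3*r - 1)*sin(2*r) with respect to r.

-r**3*cos(2*r)/2 + 3*r**2*sin(2*r)/4 + r**2*cos(2*r)/2 - r*sin(2*r)/2 + 9*r*cos(2*r)/4 - 9*sin(2*r)/8 + cos(2*r)/4 + C

Use integration by parts with u = r**3 - r**2 - 3*r - 1, dv = sin(2*r) dr, so v = -cos(2*r)/2.
Apply parts 3 times (tabular method): alternate signs, differentiate u down to 0, integrate dv up.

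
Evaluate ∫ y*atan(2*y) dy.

y**2*atan(2*y)/2 - y/4 + atan(2*y)/8 + C

Use integration by parts with u = arctan(2*y), dv = y dy.
Then du = 2/(4*y**2 + 1) dy.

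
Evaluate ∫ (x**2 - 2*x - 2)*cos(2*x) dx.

Use integration by parts with u = x**2 - 2*x - 2, dv = cos(2*x) dx, so v = sin(2*x)/2.
Apply parts 2 times (tabular method): alternate signs, differentiate u down to 0, integrate dv up.

x**2*sin(2*x)/2 - x*sin(2*x) + x*cos(2*x)/2 - 5*sin(2*x)/4 - cos(2*x)/2 + C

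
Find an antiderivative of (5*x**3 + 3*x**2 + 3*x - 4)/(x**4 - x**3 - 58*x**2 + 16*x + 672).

1879*log(x - 7)/429 - 47*log(x - 4)/30 - 18*log(x + 4)/11 + 497*log(x + 6)/130 + C

Factor the denominator: (x - 7)*(x - 4)*(x + 4)*(x + 6).
Partial-fraction decomposition: 497/(130*(x + 6)) - 18/(11*(x + 4)) - 47/(30*(x - 4)) + 1879/(429*(x - 7)).
Integrate each term: A/(x−a) contributes A·log|x−a|.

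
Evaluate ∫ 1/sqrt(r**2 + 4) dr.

log(r + sqrt(r**2 + 4)) + C

Substitute r = 2·tan(θ), so dr = 2·sec(θ)^2 dθ and the radical becomes sqrt(r**2 + 4) = 2·sec(θ) by the Pythagorean identity.
Integrate the resulting trig expression in θ, then back-substitute tan(θ) = r/2, sec(θ) = sqrt(r**2 + 4)/2 (absorbing any constant into C).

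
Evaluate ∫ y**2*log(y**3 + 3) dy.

y**3*log(y**3 + 3)/3 - y**3/3 + log(y**3 + 3) + C

Let u = y**3 + 3, so du = (3*y**2) dy.
The integral becomes (1/3)·∫ log(u) du; integrate by parts with u′=log(u), dv′=du.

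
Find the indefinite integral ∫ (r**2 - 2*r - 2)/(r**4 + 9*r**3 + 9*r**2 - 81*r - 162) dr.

Factor the denominator: (r - 3)*(r + 3)**2*(r + 6).
Partial-fraction decomposition: -46/(81*(r + 6)) + 61/(108*(r + 3)) - 13/(18*(r + 3)**2) + 1/(324*(r - 3)).
Integrate each term; A/(r−a) gives A·log|r−a|; A/(r−a)² gives −A/(r−a).

log(r - 3)/324 + 61*log(r + 3)/108 - 46*log(r + 6)/81 + 13/(18*r + 54) + C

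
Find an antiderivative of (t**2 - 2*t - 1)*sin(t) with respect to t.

Use integration by parts with u = t**2 - 2*t - 1, dv = sin(t) dt, so v = -cos(t).
Apply parts 2 times (tabular method): alternate signs, differentiate u down to 0, integrate dv up.

-t**2*cos(t) + 2*t*sin(t) + 2*t*cos(t) - 2*sin(t) + 3*cos(t) + C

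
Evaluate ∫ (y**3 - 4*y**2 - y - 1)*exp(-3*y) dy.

Use integration by parts with u = y**3 - 4*y**2 - y - 1, dv = exp(-3*y) dy, so v = -exp(-3*y)/3.
Apply parts 3 times (tabular method): alternate signs, differentiate u down to 0, integrate dv up.

(-y**3 + 3*y**2 + 3*y + 2)*exp(-3*y)/3 + C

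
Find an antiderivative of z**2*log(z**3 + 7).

z**3*log(z**3 + 7)/3 - z**3/3 + 7*log(z**3 + 7)/3 + C

Let u = z**3 + 7, so du = (3*z**2) dz.
The integral becomes (1/3)·∫ log(u) du; integrate by parts with u′=log(u), dv′=du.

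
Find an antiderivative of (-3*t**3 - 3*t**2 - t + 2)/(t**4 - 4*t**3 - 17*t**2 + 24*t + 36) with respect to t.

Factor the denominator: (t - 6)*(t - 2)*(t + 1)*(t + 3).
Partial-fraction decomposition: -59/(90*(t + 3)) + 1/(14*(t + 1)) + 3/(5*(t - 2)) - 190/(63*(t - 6)).
Integrate each term: A/(t−a) contributes A·log|t−a|.

-190*log(t - 6)/63 + 3*log(t - 2)/5 + log(t + 1)/14 - 59*log(t + 3)/90 + C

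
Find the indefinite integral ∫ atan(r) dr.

r*atan(r) - log(r**2 + 1)/2 + C

Use integration by parts with u = arctan(r), dv = dr.
Then du = 1/(r**2 + 1) dr.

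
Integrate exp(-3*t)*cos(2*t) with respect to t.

Let I denote the integral. Integrate by parts with u = cos(2*t), dv = exp(-3*t) dt, so v = -exp(-3*t)/3: I = -exp(-3*t)*cos(2*t)/3 − (2/3)·∫ exp(-3*t)*sin(2*t) dt.
Apply parts again with u = sin(2*t), dv = exp(-3*t) dt: ∫ exp(-3*t)*sin(2*t) dt = -exp(-3*t)*sin(2*t)/3 + (2/3)·I. Substituting back brings back I: I = 2*exp(-3*t)*sin(2*t)/9 - exp(-3*t)*cos(2*t)/3 − (4/9)·I.
Solving for I: (1 + 4/9)·I equals the remaining terms, so I = (9/13)·(2*exp(-3*t)*sin(2*t)/9 - exp(-3*t)*cos(2*t)/3).

2*exp(-3*t)*sin(2*t)/13 - 3*exp(-3*t)*cos(2*t)/13 + C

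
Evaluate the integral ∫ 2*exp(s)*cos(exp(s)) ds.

Let u = exp(s), so du = (exp(s)) ds.
Rewriting, the integral becomes 2·∫ cos(u) du = 2·sin(u).
Substituting back, u = exp(s).

2*sin(exp(s)) + C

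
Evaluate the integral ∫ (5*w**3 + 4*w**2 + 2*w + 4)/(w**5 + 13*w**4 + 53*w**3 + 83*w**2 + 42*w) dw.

Factor the denominator: w*(w + 1)*(w + 2)*(w + 3)*(w + 7).
Partial-fraction decomposition: -1529/(840*(w + 7)) + 101/(24*(w + 3)) - 12/(5*(w + 2)) - 1/(12*(w + 1)) + 2/(21*w).
Integrate each term: A/(w−a) contributes A·log|w−a|.

2*log(w)/21 - log(w + 1)/12 - 12*log(w + 2)/5 + 101*log(w + 3)/24 - 1529*log(w + 7)/840 + C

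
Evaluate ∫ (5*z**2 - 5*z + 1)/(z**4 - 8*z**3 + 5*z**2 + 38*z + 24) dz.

151*log(z - 6)/98 - 61*log(z - 4)/50 - 393*log(z + 1)/1225 - 11/(35*z + 35) + C

Factor the denominator: (z - 6)*(z - 4)*(z + 1)**2.
Partial-fraction decomposition: -393/(1225*(z + 1)) + 11/(35*(z + 1)**2) - 61/(50*(z - 4)) + 151/(98*(z - 6)).
Integrate each term; A/(z−a) gives A·log|z−a|; A/(z−a)² gives −A/(z−a).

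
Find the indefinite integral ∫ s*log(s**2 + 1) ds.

s**2*log(s**2 + 1)/2 - s**2/2 + log(s**2 + 1)/2 + C

Let u = s**2 + 1, so du = (2*s) ds.
The integral becomes (1/2)·∫ log(u) du; integrate by parts with u′=log(u), dv′=du.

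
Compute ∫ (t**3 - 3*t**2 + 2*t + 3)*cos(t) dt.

Use integration by parts with u = t**3 - 3*t**2 + 2*t + 3, dv = cos(t) dt, so v = sin(t).
Apply parts 3 times (tabular method): alternate signs, differentiate u down to 0, integrate dv up.

t**3*sin(t) - 3*t**2*sin(t) + 3*t**2*cos(t) - 4*t*sin(t) - 6*t*cos(t) + 9*sin(t) - 4*cos(t) + C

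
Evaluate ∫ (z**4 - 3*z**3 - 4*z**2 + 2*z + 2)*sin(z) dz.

Use integration by parts with u = z**4 - 3*z**3 - 4*z**2 + 2*z + 2, dv = sin(z) dz, so v = -cos(z).
Apply parts 4 times (tabular method): alternate signs, differentiate u down to 0, integrate dv up.

-z**4*cos(z) + 4*z**3*sin(z) + 3*z**3*cos(z) - 9*z**2*sin(z) + 16*z**2*cos(z) - 32*z*sin(z) - 20*z*cos(z) + 20*sin(z) - 34*cos(z) + C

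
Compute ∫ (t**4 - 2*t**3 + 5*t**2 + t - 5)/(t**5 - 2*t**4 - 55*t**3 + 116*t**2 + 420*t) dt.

-log(t)/84 + 1045*log(t - 6)/624 - 25*log(t - 5)/21 - 9*log(t + 2)/112 + 166*log(t + 7)/273 + C

Factor the denominator: t*(t - 6)*(t - 5)*(t + 2)*(t + 7).
Partial-fraction decomposition: 166/(273*(t + 7)) - 9/(112*(t + 2)) - 25/(21*(t - 5)) + 1045/(624*(t - 6)) - 1/(84*t).
Integrate each term: A/(t−a) contributes A·log|t−a|.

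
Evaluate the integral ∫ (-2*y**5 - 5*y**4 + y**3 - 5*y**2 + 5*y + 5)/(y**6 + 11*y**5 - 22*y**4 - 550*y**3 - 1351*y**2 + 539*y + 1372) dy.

Factor the denominator: (y - 7)*(y - 1)*(y + 1)*(y + 4)*(y + 7)**2.
Partial-fraction decomposition: -129319/(112896*(y + 7)) + 6997/(672*(y + 7)**2) - 203/(495*(y + 4)) - 1/(192*(y + 1)) + 1/(3840*(y - 1)) - 45481/(103488*(y - 7)).
Integrate each term; A/(y−a) gives A·log|y−a|; A/(y−a)² gives −A/(y−a).

-45481*log(y - 7)/103488 + log(y - 1)/3840 - log(y + 1)/192 - 203*log(y + 4)/495 - 129319*log(y + 7)/112896 - 6997/(672*y + 4704) + C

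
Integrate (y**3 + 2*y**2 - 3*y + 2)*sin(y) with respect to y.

Use integration by parts with u = y**3 + 2*y**2 - 3*y + 2, dv = sin(y) dy, so v = -cos(y).
Apply parts 3 times (tabular method): alternate signs, differentiate u down to 0, integrate dv up.

-y**3*cos(y) + 3*y**2*sin(y) - 2*y**2*cos(y) + 4*y*sin(y) + 9*y*cos(y) - 9*sin(y) + 2*cos(y) + C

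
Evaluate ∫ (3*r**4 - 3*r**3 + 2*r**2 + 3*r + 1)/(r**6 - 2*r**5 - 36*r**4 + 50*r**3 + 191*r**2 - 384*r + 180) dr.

Factor the denominator: (r - 6)*(r - 2)*(r - 1)**2*(r + 3)*(r + 5).
Partial-fraction decomposition: -127/(308*(r + 5)) + 167/(720*(r + 3)) + 49/(400*(r - 1)) + 1/(20*(r - 1)**2) - 39/(140*(r - 2)) + 3331/(9900*(r - 6)).
Integrate each term; A/(r−a) gives A·log|r−a|; A/(r−a)² gives −A/(r−a).

3331*log(r - 6)/9900 - 39*log(r - 2)/140 + 49*log(r - 1)/400 + 167*log(r + 3)/720 - 127*log(r + 5)/308 - 1/(20*r - 20) + C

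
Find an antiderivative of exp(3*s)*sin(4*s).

3*exp(3*s)*sin(4*s)/25 - 4*exp(3*s)*cos(4*s)/25 + C

Let I denote the integral. Integrate by parts with u = sin(4*s), dv = exp(3*s) ds, so v = exp(3*s)/3: I = exp(3*s)*sin(4*s)/3 − (4/3)·∫ exp(3*s)*cos(4*s) ds.
Apply parts again with u = cos(4*s), dv = exp(3*s) ds: ∫ exp(3*s)*cos(4*s) ds = exp(3*s)*cos(4*s)/3 + (4/3)·I. Substituting back brings back I: I = exp(3*s)*sin(4*s)/3 - 4*exp(3*s)*cos(4*s)/9 − (16/9)·I.
Solving for I: (1 + 16/9)·I equals the remaining terms, so I = (9/25)·(exp(3*s)*sin(4*s)/3 - 4*exp(3*s)*cos(4*s)/9).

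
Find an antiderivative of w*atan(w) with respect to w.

Use integration by parts with u = arctan(w), dv = w dw.
Then du = 1/(w**2 + 1) dw.

w**2*atan(w)/2 - w/2 + atan(w)/2 + C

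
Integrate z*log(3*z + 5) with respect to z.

Use integration by parts with u = log(3*z + 5), dv = z dz.
Then du = 3/(3*z + 5) dz and v = z**2/2.

z**2*log(3*z + 5)/2 - z**2/4 + 5*z/6 - 25*log(3*z + 5)/18 + C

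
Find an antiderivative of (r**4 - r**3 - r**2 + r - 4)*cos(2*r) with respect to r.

r**4*sin(2*r)/2 - r**3*sin(2*r)/2 + r**3*cos(2*r) - 2*r**2*sin(2*r) - 3*r**2*cos(2*r)/4 + 5*r*sin(2*r)/4 - 2*r*cos(2*r) - sin(2*r) + 5*cos(2*r)/8 + C

Use integration by parts with u = r**4 - r**3 - r**2 + r - 4, dv = cos(2*r) dr, so v = sin(2*r)/2.
Apply parts 4 times (tabular method): alternate signs, differentiate u down to 0, integrate dv up.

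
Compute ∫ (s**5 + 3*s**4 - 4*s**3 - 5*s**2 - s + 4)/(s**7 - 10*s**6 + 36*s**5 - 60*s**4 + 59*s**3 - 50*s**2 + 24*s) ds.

Factor the denominator: s*(s - 4)*(s - 3)*(s - 2)*(s - 1)*(s**2 + 1).
Partial-fraction decomposition: 2*(7*s + 11)/(85*(s**2 + 1)) + 1/(6*(s - 1)) + 3/(2*(s - 2)) - 167/(30*(s - 3)) + 182/(51*(s - 4)) + 1/(6*s).
Integrate each term; A/(s−a) gives A·log|s−a|; the (Bs+D)/(s²+p²) term gives a log and an atan.

182*log(s - 4)/51 - 167*log(s - 3)/30 + 3*log(s - 2)/2 + 7*log(s**2 + 1)/85 + log(s**2 - s)/6 + 22*atan(s)/85 + C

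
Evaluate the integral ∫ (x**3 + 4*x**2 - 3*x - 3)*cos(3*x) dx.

x**3*sin(3*x)/3 + 4*x**2*sin(3*x)/3 + x**2*cos(3*x)/3 - 11*x*sin(3*x)/9 + 8*x*cos(3*x)/9 - 35*sin(3*x)/27 - 11*cos(3*x)/27 + C

Use integration by parts with u = x**3 + 4*x**2 - 3*x - 3, dv = cos(3*x) dx, so v = sin(3*x)/3.
Apply parts 3 times (tabular method): alternate signs, differentiate u down to 0, integrate dv up.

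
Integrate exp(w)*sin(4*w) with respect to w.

Let I denote the integral. Integrate by parts with u = sin(4*w), dv = exp(w) dw, so v = exp(w): I = exp(w)*sin(4*w) − 4·∫ exp(w)*cos(4*w) dw.
Apply parts again with u = cos(4*w), dv = exp(w) dw: ∫ exp(w)*cos(4*w) dw = exp(w)*cos(4*w) + 4·I. Substituting back brings back I: I = exp(w)*sin(4*w) - 4*exp(w)*cos(4*w) − 16·I.
Solving for I: (1 + 16)·I equals the remaining terms, so I = (1/17)·(exp(w)*sin(4*w) - 4*exp(w)*cos(4*w)).

exp(w)*sin(4*w)/17 - 4*exp(w)*cos(4*w)/17 + C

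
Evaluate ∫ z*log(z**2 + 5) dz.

Let u = z**2 + 5, so du = (2*z) dz.
The integral becomes (1/2)·∫ log(u) du; integrate by parts with u′=log(u), dv′=du.

z**2*log(z**2 + 5)/2 - z**2/2 + 5*log(z**2 + 5)/2 + C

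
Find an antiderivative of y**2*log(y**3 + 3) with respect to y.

Let u = y**3 + 3, so du = (3*y**2) dy.
The integral becomes (1/3)·∫ log(u) du; integrate by parts with u′=log(u), dv′=du.

y**3*log(y**3 + 3)/3 - y**3/3 + log(y**3 + 3) + C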